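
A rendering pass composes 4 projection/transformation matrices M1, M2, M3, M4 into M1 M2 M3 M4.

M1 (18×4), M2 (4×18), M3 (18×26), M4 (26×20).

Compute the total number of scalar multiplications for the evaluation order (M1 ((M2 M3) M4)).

5392

(M2 M3): 4×18 by 18×26 → 4×26, cost 4·18·26 = 1872
((M2 M3) M4): 4×26 by 26×20 → 4×20, cost 4·26·20 = 2080; cumulative 3952
(M1 ((M2 M3) M4)): 18×4 by 4×20 → 18×20, cost 18·4·20 = 1440; cumulative 5392
Total: 5392 scalar multiplications.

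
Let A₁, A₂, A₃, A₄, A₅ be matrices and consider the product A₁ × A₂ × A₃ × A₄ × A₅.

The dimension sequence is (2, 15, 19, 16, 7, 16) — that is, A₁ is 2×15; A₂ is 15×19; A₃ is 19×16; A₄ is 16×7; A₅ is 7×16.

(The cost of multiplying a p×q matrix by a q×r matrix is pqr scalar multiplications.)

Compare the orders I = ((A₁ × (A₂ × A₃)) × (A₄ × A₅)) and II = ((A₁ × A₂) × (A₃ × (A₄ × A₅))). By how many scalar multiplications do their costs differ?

Order I = ((A₁ × (A₂ × A₃)) × (A₄ × A₅)): (A₂ × A₃): 15×19 by 19×16 → 15×16, cost 15·19·16 = 4560; (A₁ × (A₂ × A₃)): 2×15 by 15×16 → 2×16, cost 2·15·16 = 480; cumulative 5040; (A₄ × A₅): 16×7 by 7×16 → 16×16, cost 16·7·16 = 1792; ((A₁ × (A₂ × A₃)) × (A₄ × A₅)): 2×16 by 16×16 → 2×16, cost 2·16·16 = 512; cumulative 7344. Total 7344.
Order II = ((A₁ × A₂) × (A₃ × (A₄ × A₅))): (A₁ × A₂): 2×15 by 15×19 → 2×19, cost 2·15·19 = 570; (A₄ × A₅): 16×7 by 7×16 → 16×16, cost 16·7·16 = 1792; (A₃ × (A₄ × A₅)): 19×16 by 16×16 → 19×16, cost 19·16·16 = 4864; cumulative 6656; ((A₁ × A₂) × (A₃ × (A₄ × A₅))): 2×19 by 19×16 → 2×16, cost 2·19·16 = 608; cumulative 7834. Total 7834.
Difference: |7344 − 7834| = 490.

490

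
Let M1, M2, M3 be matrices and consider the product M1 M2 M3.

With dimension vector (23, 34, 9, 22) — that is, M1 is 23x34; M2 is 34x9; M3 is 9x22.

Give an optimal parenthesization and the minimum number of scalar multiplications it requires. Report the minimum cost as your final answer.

11592

(M1 (M2 M3)): cost 23936.
((M1 M2) M3): cost 11592.
Optimal: ((M1 M2) M3) with cost 11592.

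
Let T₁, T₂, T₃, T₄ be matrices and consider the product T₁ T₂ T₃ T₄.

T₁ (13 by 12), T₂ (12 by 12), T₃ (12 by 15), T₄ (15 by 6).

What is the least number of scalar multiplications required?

2880

Adjacent pairs: T₁T₂ = 13·12·12 = 1872; T₂T₃ = 12·12·15 = 2160; T₃T₄ = 12·15·6 = 1080.
Length 3: T₁..T₃: k=1: 0+2160+13·12·15=4500; k=2: 1872+0+13·12·15=4212 → min 4212 | T₂..T₄: k=2: 0+1080+12·12·6=1944; k=3: 2160+0+12·15·6=3240 → min 1944.
Length 4: T₁..T₄: k=1: 0+1944+13·12·6=2880; k=2: 1872+1080+13·12·6=3888; k=3: 4212+0+13·15·6=5382 → min 2880.
Optimal order: (T₁ (T₂ (T₃ T₄))) with cost 2880.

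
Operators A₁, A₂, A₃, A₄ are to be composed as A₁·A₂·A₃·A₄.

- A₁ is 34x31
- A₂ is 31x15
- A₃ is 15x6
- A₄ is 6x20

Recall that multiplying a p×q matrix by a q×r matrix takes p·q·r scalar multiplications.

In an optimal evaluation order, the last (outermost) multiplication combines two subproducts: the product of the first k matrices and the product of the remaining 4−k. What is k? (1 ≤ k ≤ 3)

3

Adjacent pairs: A₁A₂ = 34·31·15 = 15810; A₂A₃ = 31·15·6 = 2790; A₃A₄ = 15·6·20 = 1800.
Length 3: A₁..A₃: k=1: 0+2790+34·31·6=9114; k=2: 15810+0+34·15·6=18870 → min 9114 | A₂..A₄: k=2: 0+1800+31·15·20=11100; k=3: 2790+0+31·6·20=6510 → min 6510.
Top-level splits: k=1: (A₁..A₁)·(A₂..A₄) → 0+6510+34·31·20 = 27590; k=2: (A₁..A₂)·(A₃..A₄) → 15810+1800+34·15·20 = 27810; k=3: (A₁..A₃)·(A₄..A₄) → 9114+0+34·6·20 = 13194.
Best split is after A₃, i.e. k = 3.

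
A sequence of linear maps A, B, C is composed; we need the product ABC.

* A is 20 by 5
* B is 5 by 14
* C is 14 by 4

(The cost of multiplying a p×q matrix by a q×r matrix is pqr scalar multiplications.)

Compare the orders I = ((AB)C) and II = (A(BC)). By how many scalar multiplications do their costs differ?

1840

Order I = ((AB)C): (AB): 20×5 by 5×14 → 20×14, cost 20·5·14 = 1400; ((AB)C): 20×14 by 14×4 → 20×4, cost 20·14·4 = 1120; cumulative 2520. Total 2520.
Order II = (A(BC)): (BC): 5×14 by 14×4 → 5×4, cost 5·14·4 = 280; (A(BC)): 20×5 by 5×4 → 20×4, cost 20·5·4 = 400; cumulative 680. Total 680.
Difference: |2520 − 680| = 1840.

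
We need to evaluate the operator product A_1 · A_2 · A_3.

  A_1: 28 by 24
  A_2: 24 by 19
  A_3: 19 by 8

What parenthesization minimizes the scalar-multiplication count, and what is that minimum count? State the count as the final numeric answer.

(A_1 · (A_2 · A_3)): cost 9024.
((A_1 · A_2) · A_3): cost 17024.
Optimal: (A_1 · (A_2 · A_3)) with cost 9024.

9024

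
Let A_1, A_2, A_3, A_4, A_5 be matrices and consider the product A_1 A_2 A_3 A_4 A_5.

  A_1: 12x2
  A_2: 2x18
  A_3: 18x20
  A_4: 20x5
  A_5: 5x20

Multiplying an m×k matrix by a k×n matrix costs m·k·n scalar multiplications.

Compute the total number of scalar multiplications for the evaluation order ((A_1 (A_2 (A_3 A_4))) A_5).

3300

(A_3 A_4): 18×20 by 20×5 → 18×5, cost 18·20·5 = 1800
(A_2 (A_3 A_4)): 2×18 by 18×5 → 2×5, cost 2·18·5 = 180; cumulative 1980
(A_1 (A_2 (A_3 A_4))): 12×2 by 2×5 → 12×5, cost 12·2·5 = 120; cumulative 2100
((A_1 (A_2 (A_3 A_4))) A_5): 12×5 by 5×20 → 12×20, cost 12·5·20 = 1200; cumulative 3300
Total: 3300 scalar multiplications.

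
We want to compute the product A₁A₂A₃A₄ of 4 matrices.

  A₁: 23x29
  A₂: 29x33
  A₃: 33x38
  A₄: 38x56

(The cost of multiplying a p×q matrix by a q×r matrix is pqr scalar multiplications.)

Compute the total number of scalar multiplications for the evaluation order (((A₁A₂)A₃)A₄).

(A₁A₂): 23×29 by 29×33 → 23×33, cost 23·29·33 = 22011
((A₁A₂)A₃): 23×33 by 33×38 → 23×38, cost 23·33·38 = 28842; cumulative 50853
(((A₁A₂)A₃)A₄): 23×38 by 38×56 → 23×56, cost 23·38·56 = 48944; cumulative 99797
Total: 99797 scalar multiplications.

99797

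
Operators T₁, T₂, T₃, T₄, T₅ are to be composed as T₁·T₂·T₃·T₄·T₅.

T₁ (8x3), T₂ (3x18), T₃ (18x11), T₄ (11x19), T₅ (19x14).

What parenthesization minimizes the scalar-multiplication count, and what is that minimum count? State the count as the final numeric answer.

Adjacent pairs: T₁T₂ = 8·3·18 = 432; T₂T₃ = 3·18·11 = 594; T₃T₄ = 18·11·19 = 3762; T₄T₅ = 11·19·14 = 2926.
Length 3: T₁..T₃: k=1: 0+594+8·3·11=858; k=2: 432+0+8·18·11=2016 → min 858 | T₂..T₄: k=2: 0+3762+3·18·19=4788; k=3: 594+0+3·11·19=1221 → min 1221 | T₃..T₅: k=3: 0+2926+18·11·14=5698; k=4: 3762+0+18·19·14=8550 → min 5698.
Length 4: T₁..T₄: k=1: 0+1221+8·3·19=1677; k=2: 432+3762+8·18·19=6930; k=3: 858+0+8·11·19=2530 → min 1677 | T₂..T₅: k=2: 0+5698+3·18·14=6454; k=3: 594+2926+3·11·14=3982; k=4: 1221+0+3·19·14=2019 → min 2019.
Length 5: T₁..T₅: k=1: 0+2019+8·3·14=2355; k=2: 432+5698+8·18·14=8146; k=3: 858+2926+8·11·14=5016; k=4: 1677+0+8·19·14=3805 → min 2355.
Optimal parenthesization: (T₁·(((T₂·T₃)·T₄)·T₅)) with cost 2355.

2355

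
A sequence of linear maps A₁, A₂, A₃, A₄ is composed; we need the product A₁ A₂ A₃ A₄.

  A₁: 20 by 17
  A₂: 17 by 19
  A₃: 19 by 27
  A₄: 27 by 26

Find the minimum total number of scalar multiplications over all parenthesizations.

Adjacent pairs: A₁A₂ = 20·17·19 = 6460; A₂A₃ = 17·19·27 = 8721; A₃A₄ = 19·27·26 = 13338.
Length 3: A₁..A₃: k=1: 0+8721+20·17·27=17901; k=2: 6460+0+20·19·27=16720 → min 16720 | A₂..A₄: k=2: 0+13338+17·19·26=21736; k=3: 8721+0+17·27·26=20655 → min 20655.
Length 4: A₁..A₄: k=1: 0+20655+20·17·26=29495; k=2: 6460+13338+20·19·26=29678; k=3: 16720+0+20·27·26=30760 → min 29495.
Optimal order: (A₁ ((A₂ A₃) A₄)) with cost 29495.

29495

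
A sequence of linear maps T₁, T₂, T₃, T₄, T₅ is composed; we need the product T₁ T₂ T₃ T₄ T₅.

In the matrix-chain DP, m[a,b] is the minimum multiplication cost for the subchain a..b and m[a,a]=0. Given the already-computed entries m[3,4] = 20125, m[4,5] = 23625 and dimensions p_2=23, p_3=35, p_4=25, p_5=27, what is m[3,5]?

m[3,5] = min over k∈[3,4] of m[3,k]+m[k+1,5]+p_{2}·p_k·p_{5}.
k=3: 0 + 23625 + 23·35·27 = 45360; k=4: 20125 + 0 + 23·25·27 = 35650.
Minimum: 35650 at k=4.

35650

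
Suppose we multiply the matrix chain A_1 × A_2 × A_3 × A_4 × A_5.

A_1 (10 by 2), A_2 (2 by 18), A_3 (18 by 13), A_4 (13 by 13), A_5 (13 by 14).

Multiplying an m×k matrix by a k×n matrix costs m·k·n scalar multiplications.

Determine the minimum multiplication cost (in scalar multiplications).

Adjacent pairs: A_1A_2 = 10·2·18 = 360; A_2A_3 = 2·18·13 = 468; A_3A_4 = 18·13·13 = 3042; A_4A_5 = 13·13·14 = 2366.
Length 3: A_1..A_3: k=1: 0+468+10·2·13=728; k=2: 360+0+10·18·13=2700 → min 728 | A_2..A_4: k=2: 0+3042+2·18·13=3510; k=3: 468+0+2·13·13=806 → min 806 | A_3..A_5: k=3: 0+2366+18·13·14=5642; k=4: 3042+0+18·13·14=6318 → min 5642.
Length 4: A_1..A_4: k=1: 0+806+10·2·13=1066; k=2: 360+3042+10·18·13=5742; k=3: 728+0+10·13·13=2418 → min 1066 | A_2..A_5: k=2: 0+5642+2·18·14=6146; k=3: 468+2366+2·13·14=3198; k=4: 806+0+2·13·14=1170 → min 1170.
Length 5: A_1..A_5: k=1: 0+1170+10·2·14=1450; k=2: 360+5642+10·18·14=8522; k=3: 728+2366+10·13·14=4914; k=4: 1066+0+10·13·14=2886 → min 1450.
Optimal order: (A_1 × (((A_2 × A_3) × A_4) × A_5)) with cost 1450.

1450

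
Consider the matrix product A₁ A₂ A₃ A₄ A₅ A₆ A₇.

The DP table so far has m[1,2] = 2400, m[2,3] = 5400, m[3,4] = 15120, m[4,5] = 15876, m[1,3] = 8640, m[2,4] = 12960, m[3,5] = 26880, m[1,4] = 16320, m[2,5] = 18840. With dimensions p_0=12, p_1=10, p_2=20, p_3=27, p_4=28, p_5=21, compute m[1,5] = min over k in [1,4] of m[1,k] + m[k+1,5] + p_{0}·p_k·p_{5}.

21360

m[1,5] = min over k∈[1,4] of m[1,k]+m[k+1,5]+p_{0}·p_k·p_{5}.
k=1: 0 + 18840 + 12·10·21 = 21360; k=2: 2400 + 26880 + 12·20·21 = 34320; k=3: 8640 + 15876 + 12·27·21 = 31320; k=4: 16320 + 0 + 12·28·21 = 23376.
Minimum: 21360 at k=1.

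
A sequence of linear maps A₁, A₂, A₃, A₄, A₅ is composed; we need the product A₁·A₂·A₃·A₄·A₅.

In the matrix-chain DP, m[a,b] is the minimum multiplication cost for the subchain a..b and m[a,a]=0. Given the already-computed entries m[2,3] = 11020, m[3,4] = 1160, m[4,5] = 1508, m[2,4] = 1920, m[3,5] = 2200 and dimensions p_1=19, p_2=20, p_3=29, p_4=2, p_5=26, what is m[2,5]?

m[2,5] = min over k∈[2,4] of m[2,k]+m[k+1,5]+p_{1}·p_k·p_{5}.
k=2: 0 + 2200 + 19·20·26 = 12080; k=3: 11020 + 1508 + 19·29·26 = 26854; k=4: 1920 + 0 + 19·2·26 = 2908.
Minimum: 2908 at k=4.

2908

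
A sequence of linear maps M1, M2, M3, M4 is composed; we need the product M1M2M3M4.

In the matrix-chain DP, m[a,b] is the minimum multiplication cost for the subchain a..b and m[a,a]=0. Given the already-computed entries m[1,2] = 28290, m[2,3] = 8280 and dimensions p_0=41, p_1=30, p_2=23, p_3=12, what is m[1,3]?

m[1,3] = min over k∈[1,2] of m[1,k]+m[k+1,3]+p_{0}·p_k·p_{3}.
k=1: 0 + 8280 + 41·30·12 = 23040; k=2: 28290 + 0 + 41·23·12 = 39606.
Minimum: 23040 at k=1.

23040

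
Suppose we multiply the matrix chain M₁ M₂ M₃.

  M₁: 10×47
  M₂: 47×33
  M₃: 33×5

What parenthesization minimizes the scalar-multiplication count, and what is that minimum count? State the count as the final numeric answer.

10105

(M₁ (M₂ M₃)): cost 10105.
((M₁ M₂) M₃): cost 17160.
Optimal: (M₁ (M₂ M₃)) with cost 10105.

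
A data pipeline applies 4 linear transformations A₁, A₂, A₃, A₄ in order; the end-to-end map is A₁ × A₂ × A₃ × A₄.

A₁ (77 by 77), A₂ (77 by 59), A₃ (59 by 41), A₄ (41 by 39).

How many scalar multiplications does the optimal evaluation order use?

502749

Adjacent pairs: A₁A₂ = 77·77·59 = 349811; A₂A₃ = 77·59·41 = 186263; A₃A₄ = 59·41·39 = 94341.
Length 3: A₁..A₃: k=1: 0+186263+77·77·41=429352; k=2: 349811+0+77·59·41=536074 → min 429352 | A₂..A₄: k=2: 0+94341+77·59·39=271518; k=3: 186263+0+77·41·39=309386 → min 271518.
Length 4: A₁..A₄: k=1: 0+271518+77·77·39=502749; k=2: 349811+94341+77·59·39=621329; k=3: 429352+0+77·41·39=552475 → min 502749.
Optimal order: (A₁ × (A₂ × (A₃ × A₄))) with cost 502749.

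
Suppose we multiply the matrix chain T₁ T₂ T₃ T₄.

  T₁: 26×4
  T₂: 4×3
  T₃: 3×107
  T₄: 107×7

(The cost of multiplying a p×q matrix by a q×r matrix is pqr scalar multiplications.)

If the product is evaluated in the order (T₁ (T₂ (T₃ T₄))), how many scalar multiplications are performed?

3059

(T₃ T₄): 3×107 by 107×7 → 3×7, cost 3·107·7 = 2247
(T₂ (T₃ T₄)): 4×3 by 3×7 → 4×7, cost 4·3·7 = 84; cumulative 2331
(T₁ (T₂ (T₃ T₄))): 26×4 by 4×7 → 26×7, cost 26·4·7 = 728; cumulative 3059
Total: 3059 scalar multiplications.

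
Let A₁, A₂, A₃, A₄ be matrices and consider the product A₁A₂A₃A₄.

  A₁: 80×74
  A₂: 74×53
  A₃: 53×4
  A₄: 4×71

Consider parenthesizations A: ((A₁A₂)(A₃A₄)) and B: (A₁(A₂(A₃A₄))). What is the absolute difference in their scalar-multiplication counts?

83982

Order A = ((A₁A₂)(A₃A₄)): (A₁A₂): 80×74 by 74×53 → 80×53, cost 80·74·53 = 313760; (A₃A₄): 53×4 by 4×71 → 53×71, cost 53·4·71 = 15052; ((A₁A₂)(A₃A₄)): 80×53 by 53×71 → 80×71, cost 80·53·71 = 301040; cumulative 629852. Total 629852.
Order B = (A₁(A₂(A₃A₄))): (A₃A₄): 53×4 by 4×71 → 53×71, cost 53·4·71 = 15052; (A₂(A₃A₄)): 74×53 by 53×71 → 74×71, cost 74·53·71 = 278462; cumulative 293514; (A₁(A₂(A₃A₄))): 80×74 by 74×71 → 80×71, cost 80·74·71 = 420320; cumulative 713834. Total 713834.
Difference: |629852 − 713834| = 83982.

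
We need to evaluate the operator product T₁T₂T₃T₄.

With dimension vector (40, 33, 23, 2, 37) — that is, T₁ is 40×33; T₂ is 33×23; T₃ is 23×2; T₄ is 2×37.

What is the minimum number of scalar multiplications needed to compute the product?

Adjacent pairs: T₁T₂ = 40·33·23 = 30360; T₂T₃ = 33·23·2 = 1518; T₃T₄ = 23·2·37 = 1702.
Length 3: T₁..T₃: k=1: 0+1518+40·33·2=4158; k=2: 30360+0+40·23·2=32200 → min 4158 | T₂..T₄: k=2: 0+1702+33·23·37=29785; k=3: 1518+0+33·2·37=3960 → min 3960.
Length 4: T₁..T₄: k=1: 0+3960+40·33·37=52800; k=2: 30360+1702+40·23·37=66102; k=3: 4158+0+40·2·37=7118 → min 7118.
Optimal order: ((T₁(T₂T₃))T₄) with cost 7118.

7118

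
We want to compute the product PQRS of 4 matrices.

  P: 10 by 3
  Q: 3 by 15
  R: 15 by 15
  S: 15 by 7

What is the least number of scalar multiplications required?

1200

Adjacent pairs: PQ = 10·3·15 = 450; QR = 3·15·15 = 675; RS = 15·15·7 = 1575.
Length 3: P..R: k=1: 0+675+10·3·15=1125; k=2: 450+0+10·15·15=2700 → min 1125 | Q..S: k=2: 0+1575+3·15·7=1890; k=3: 675+0+3·15·7=990 → min 990.
Length 4: P..S: k=1: 0+990+10·3·7=1200; k=2: 450+1575+10·15·7=3075; k=3: 1125+0+10·15·7=2175 → min 1200.
Optimal order: (P((QR)S)) with cost 1200.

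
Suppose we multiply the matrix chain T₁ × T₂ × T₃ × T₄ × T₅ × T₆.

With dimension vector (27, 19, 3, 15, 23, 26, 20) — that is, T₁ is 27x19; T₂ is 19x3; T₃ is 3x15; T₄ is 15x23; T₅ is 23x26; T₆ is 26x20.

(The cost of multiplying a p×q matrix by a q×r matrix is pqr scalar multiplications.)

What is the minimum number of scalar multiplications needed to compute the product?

Adjacent pairs: T₁T₂ = 27·19·3 = 1539; T₂T₃ = 19·3·15 = 855; T₃T₄ = 3·15·23 = 1035; T₄T₅ = 15·23·26 = 8970; T₅T₆ = 23·26·20 = 11960.
Length 3: T₁..T₃: k=1: 0+855+27·19·15=8550; k=2: 1539+0+27·3·15=2754 → min 2754 | T₂..T₄: k=2: 0+1035+19·3·23=2346; k=3: 855+0+19·15·23=7410 → min 2346 | T₃..T₅: k=3: 0+8970+3·15·26=10140; k=4: 1035+0+3·23·26=2829 → min 2829 | T₄..T₆: k=4: 0+11960+15·23·20=18860; k=5: 8970+0+15·26·20=16770 → min 16770.
Length 4: T₁..T₄: k=1: 0+2346+27·19·23=14145; k=2: 1539+1035+27·3·23=4437; k=3: 2754+0+27·15·23=12069 → min 4437 | T₂..T₅: k=2: 0+2829+19·3·26=4311; k=3: 855+8970+19·15·26=17235; k=4: 2346+0+19·23·26=13708 → min 4311 | T₃..T₆: k=3: 0+16770+3·15·20=17670; k=4: 1035+11960+3·23·20=14375; k=5: 2829+0+3·26·20=4389 → min 4389.
Length 5: T₁..T₅: k=1: 0+4311+27·19·26=17649; k=2: 1539+2829+27·3·26=6474; k=3: 2754+8970+27·15·26=22254; k=4: 4437+0+27·23·26=20583 → min 6474 | T₂..T₆: k=2: 0+4389+19·3·20=5529; k=3: 855+16770+19·15·20=23325; k=4: 2346+11960+19·23·20=23046; k=5: 4311+0+19·26·20=14191 → min 5529.
Length 6: T₁..T₆: k=1: 0+5529+27·19·20=15789; k=2: 1539+4389+27·3·20=7548; k=3: 2754+16770+27·15·20=27624; k=4: 4437+11960+27·23·20=28817; k=5: 6474+0+27·26·20=20514 → min 7548.
Optimal order: ((T₁ × T₂) × (((T₃ × T₄) × T₅) × T₆)) with cost 7548.

7548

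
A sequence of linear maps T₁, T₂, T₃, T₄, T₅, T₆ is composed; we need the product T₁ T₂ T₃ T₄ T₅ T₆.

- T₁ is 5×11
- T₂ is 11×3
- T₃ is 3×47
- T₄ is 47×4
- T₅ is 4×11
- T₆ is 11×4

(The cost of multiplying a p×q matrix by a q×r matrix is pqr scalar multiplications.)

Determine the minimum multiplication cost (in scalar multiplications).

Adjacent pairs: T₁T₂ = 5·11·3 = 165; T₂T₃ = 11·3·47 = 1551; T₃T₄ = 3·47·4 = 564; T₄T₅ = 47·4·11 = 2068; T₅T₆ = 4·11·4 = 176.
Length 3: T₁..T₃: k=1: 0+1551+5·11·47=4136; k=2: 165+0+5·3·47=870 → min 870 | T₂..T₄: k=2: 0+564+11·3·4=696; k=3: 1551+0+11·47·4=3619 → min 696 | T₃..T₅: k=3: 0+2068+3·47·11=3619; k=4: 564+0+3·4·11=696 → min 696 | T₄..T₆: k=4: 0+176+47·4·4=928; k=5: 2068+0+47·11·4=4136 → min 928.
Length 4: T₁..T₄: k=1: 0+696+5·11·4=916; k=2: 165+564+5·3·4=789; k=3: 870+0+5·47·4=1810 → min 789 | T₂..T₅: k=2: 0+696+11·3·11=1059; k=3: 1551+2068+11·47·11=9306; k=4: 696+0+11·4·11=1180 → min 1059 | T₃..T₆: k=3: 0+928+3·47·4=1492; k=4: 564+176+3·4·4=788; k=5: 696+0+3·11·4=828 → min 788.
Length 5: T₁..T₅: k=1: 0+1059+5·11·11=1664; k=2: 165+696+5·3·11=1026; k=3: 870+2068+5·47·11=5523; k=4: 789+0+5·4·11=1009 → min 1009 | T₂..T₆: k=2: 0+788+11·3·4=920; k=3: 1551+928+11·47·4=4547; k=4: 696+176+11·4·4=1048; k=5: 1059+0+11·11·4=1543 → min 920.
Length 6: T₁..T₆: k=1: 0+920+5·11·4=1140; k=2: 165+788+5·3·4=1013; k=3: 870+928+5·47·4=2738; k=4: 789+176+5·4·4=1045; k=5: 1009+0+5·11·4=1229 → min 1013.
Optimal order: ((T₁ T₂) ((T₃ T₄) (T₅ T₆))) with cost 1013.

1013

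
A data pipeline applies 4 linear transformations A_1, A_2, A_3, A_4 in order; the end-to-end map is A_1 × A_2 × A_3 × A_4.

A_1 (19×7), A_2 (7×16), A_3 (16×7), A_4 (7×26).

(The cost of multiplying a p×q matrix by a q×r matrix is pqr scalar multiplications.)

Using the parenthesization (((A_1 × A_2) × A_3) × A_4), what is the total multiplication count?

(A_1 × A_2): 19×7 by 7×16 → 19×16, cost 19·7·16 = 2128
((A_1 × A_2) × A_3): 19×16 by 16×7 → 19×7, cost 19·16·7 = 2128; cumulative 4256
(((A_1 × A_2) × A_3) × A_4): 19×7 by 7×26 → 19×26, cost 19·7·26 = 3458; cumulative 7714
Total: 7714 scalar multiplications.

7714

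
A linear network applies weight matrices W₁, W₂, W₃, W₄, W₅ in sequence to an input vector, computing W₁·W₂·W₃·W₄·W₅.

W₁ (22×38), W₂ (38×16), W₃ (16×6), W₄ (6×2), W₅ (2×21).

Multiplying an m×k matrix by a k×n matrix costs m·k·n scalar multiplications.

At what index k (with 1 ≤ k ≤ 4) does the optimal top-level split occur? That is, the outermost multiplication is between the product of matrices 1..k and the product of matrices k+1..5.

Adjacent pairs: W₁W₂ = 22·38·16 = 13376; W₂W₃ = 38·16·6 = 3648; W₃W₄ = 16·6·2 = 192; W₄W₅ = 6·2·21 = 252.
Length 3: W₁..W₃: k=1: 0+3648+22·38·6=8664; k=2: 13376+0+22·16·6=15488 → min 8664 | W₂..W₄: k=2: 0+192+38·16·2=1408; k=3: 3648+0+38·6·2=4104 → min 1408 | W₃..W₅: k=3: 0+252+16·6·21=2268; k=4: 192+0+16·2·21=864 → min 864.
Length 4: W₁..W₄: k=1: 0+1408+22·38·2=3080; k=2: 13376+192+22·16·2=14272; k=3: 8664+0+22·6·2=8928 → min 3080 | W₂..W₅: k=2: 0+864+38·16·21=13632; k=3: 3648+252+38·6·21=8688; k=4: 1408+0+38·2·21=3004 → min 3004.
Top-level splits: k=1: (W₁..W₁)·(W₂..W₅) → 0+3004+22·38·21 = 20560; k=2: (W₁..W₂)·(W₃..W₅) → 13376+864+22·16·21 = 21632; k=3: (W₁..W₃)·(W₄..W₅) → 8664+252+22·6·21 = 11688; k=4: (W₁..W₄)·(W₅..W₅) → 3080+0+22·2·21 = 4004.
Best split is after W₄, i.e. k = 4.

4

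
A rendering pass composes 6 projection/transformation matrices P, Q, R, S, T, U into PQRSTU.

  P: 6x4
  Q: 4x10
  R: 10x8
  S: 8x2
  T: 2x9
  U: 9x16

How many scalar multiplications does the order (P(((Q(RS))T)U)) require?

1272

(RS): 10×8 by 8×2 → 10×2, cost 10·8·2 = 160
(Q(RS)): 4×10 by 10×2 → 4×2, cost 4·10·2 = 80; cumulative 240
((Q(RS))T): 4×2 by 2×9 → 4×9, cost 4·2·9 = 72; cumulative 312
(((Q(RS))T)U): 4×9 by 9×16 → 4×16, cost 4·9·16 = 576; cumulative 888
(P(((Q(RS))T)U)): 6×4 by 4×16 → 6×16, cost 6·4·16 = 384; cumulative 1272
Total: 1272 scalar multiplications.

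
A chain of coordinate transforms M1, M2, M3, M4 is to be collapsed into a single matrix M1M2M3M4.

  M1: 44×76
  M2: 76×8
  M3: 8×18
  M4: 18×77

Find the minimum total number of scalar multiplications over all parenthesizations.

64944

Adjacent pairs: M1M2 = 44·76·8 = 26752; M2M3 = 76·8·18 = 10944; M3M4 = 8·18·77 = 11088.
Length 3: M1..M3: k=1: 0+10944+44·76·18=71136; k=2: 26752+0+44·8·18=33088 → min 33088 | M2..M4: k=2: 0+11088+76·8·77=57904; k=3: 10944+0+76·18·77=116280 → min 57904.
Length 4: M1..M4: k=1: 0+57904+44·76·77=315392; k=2: 26752+11088+44·8·77=64944; k=3: 33088+0+44·18·77=94072 → min 64944.
Optimal order: ((M1M2)(M3M4)) with cost 64944.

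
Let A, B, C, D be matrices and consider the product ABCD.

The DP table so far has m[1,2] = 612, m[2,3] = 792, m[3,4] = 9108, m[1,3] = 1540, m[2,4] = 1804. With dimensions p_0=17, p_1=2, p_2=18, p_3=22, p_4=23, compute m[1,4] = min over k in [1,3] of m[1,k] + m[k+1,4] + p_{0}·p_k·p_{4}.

m[1,4] = min over k∈[1,3] of m[1,k]+m[k+1,4]+p_{0}·p_k·p_{4}.
k=1: 0 + 1804 + 17·2·23 = 2586; k=2: 612 + 9108 + 17·18·23 = 16758; k=3: 1540 + 0 + 17·22·23 = 10142.
Minimum: 2586 at k=1.

2586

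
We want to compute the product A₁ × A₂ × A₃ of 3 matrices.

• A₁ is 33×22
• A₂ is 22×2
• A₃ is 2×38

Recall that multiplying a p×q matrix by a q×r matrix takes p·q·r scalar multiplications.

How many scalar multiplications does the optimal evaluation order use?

Order (A₁ × (A₂ × A₃)): (A₂ × A₃): 22×2 by 2×38 → 22×38, cost 22·2·38 = 1672; (A₁ × (A₂ × A₃)): 33×22 by 22×38 → 33×38, cost 33·22·38 = 27588; cumulative 29260. Total 29260.
Order ((A₁ × A₂) × A₃): (A₁ × A₂): 33×22 by 22×2 → 33×2, cost 33·22·2 = 1452; ((A₁ × A₂) × A₃): 33×2 by 2×38 → 33×38, cost 33·2·38 = 2508; cumulative 3960. Total 3960.
Minimum: 3960.

3960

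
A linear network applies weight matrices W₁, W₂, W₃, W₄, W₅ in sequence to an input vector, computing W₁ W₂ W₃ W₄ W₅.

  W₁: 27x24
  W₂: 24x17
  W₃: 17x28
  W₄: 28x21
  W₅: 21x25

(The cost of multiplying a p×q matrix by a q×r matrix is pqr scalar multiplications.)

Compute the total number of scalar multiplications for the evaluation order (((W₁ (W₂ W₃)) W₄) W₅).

59619

(W₂ W₃): 24×17 by 17×28 → 24×28, cost 24·17·28 = 11424
(W₁ (W₂ W₃)): 27×24 by 24×28 → 27×28, cost 27·24·28 = 18144; cumulative 29568
((W₁ (W₂ W₃)) W₄): 27×28 by 28×21 → 27×21, cost 27·28·21 = 15876; cumulative 45444
(((W₁ (W₂ W₃)) W₄) W₅): 27×21 by 21×25 → 27×25, cost 27·21·25 = 14175; cumulative 59619
Total: 59619 scalar multiplications.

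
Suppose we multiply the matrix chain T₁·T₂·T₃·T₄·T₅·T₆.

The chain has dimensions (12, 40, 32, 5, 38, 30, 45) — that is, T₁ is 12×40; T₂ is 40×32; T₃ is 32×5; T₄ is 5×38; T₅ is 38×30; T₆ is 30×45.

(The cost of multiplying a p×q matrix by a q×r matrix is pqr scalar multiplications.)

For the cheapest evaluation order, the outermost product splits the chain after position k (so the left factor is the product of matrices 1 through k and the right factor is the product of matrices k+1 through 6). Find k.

Adjacent pairs: T₁T₂ = 12·40·32 = 15360; T₂T₃ = 40·32·5 = 6400; T₃T₄ = 32·5·38 = 6080; T₄T₅ = 5·38·30 = 5700; T₅T₆ = 38·30·45 = 51300.
Length 3: T₁..T₃: k=1: 0+6400+12·40·5=8800; k=2: 15360+0+12·32·5=17280 → min 8800 | T₂..T₄: k=2: 0+6080+40·32·38=54720; k=3: 6400+0+40·5·38=14000 → min 14000 | T₃..T₅: k=3: 0+5700+32·5·30=10500; k=4: 6080+0+32·38·30=42560 → min 10500 | T₄..T₆: k=4: 0+51300+5·38·45=59850; k=5: 5700+0+5·30·45=12450 → min 12450.
Length 4: T₁..T₄: k=1: 0+14000+12·40·38=32240; k=2: 15360+6080+12·32·38=36032; k=3: 8800+0+12·5·38=11080 → min 11080 | T₂..T₅: k=2: 0+10500+40·32·30=48900; k=3: 6400+5700+40·5·30=18100; k=4: 14000+0+40·38·30=59600 → min 18100 | T₃..T₆: k=3: 0+12450+32·5·45=19650; k=4: 6080+51300+32·38·45=112100; k=5: 10500+0+32·30·45=53700 → min 19650.
Length 5: T₁..T₅: k=1: 0+18100+12·40·30=32500; k=2: 15360+10500+12·32·30=37380; k=3: 8800+5700+12·5·30=16300; k=4: 11080+0+12·38·30=24760 → min 16300 | T₂..T₆: k=2: 0+19650+40·32·45=77250; k=3: 6400+12450+40·5·45=27850; k=4: 14000+51300+40·38·45=133700; k=5: 18100+0+40·30·45=72100 → min 27850.
Top-level splits: k=1: (T₁..T₁)·(T₂..T₆) → 0+27850+12·40·45 = 49450; k=2: (T₁..T₂)·(T₃..T₆) → 15360+19650+12·32·45 = 52290; k=3: (T₁..T₃)·(T₄..T₆) → 8800+12450+12·5·45 = 23950; k=4: (T₁..T₄)·(T₅..T₆) → 11080+51300+12·38·45 = 82900; k=5: (T₁..T₅)·(T₆..T₆) → 16300+0+12·30·45 = 32500.
Best split is after T₃, i.e. k = 3.

3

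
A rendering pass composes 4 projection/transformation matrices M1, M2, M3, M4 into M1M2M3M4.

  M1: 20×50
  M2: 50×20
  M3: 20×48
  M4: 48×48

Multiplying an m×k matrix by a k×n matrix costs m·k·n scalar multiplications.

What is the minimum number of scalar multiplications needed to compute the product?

Adjacent pairs: M1M2 = 20·50·20 = 20000; M2M3 = 50·20·48 = 48000; M3M4 = 20·48·48 = 46080.
Length 3: M1..M3: k=1: 0+48000+20·50·48=96000; k=2: 20000+0+20·20·48=39200 → min 39200 | M2..M4: k=2: 0+46080+50·20·48=94080; k=3: 48000+0+50·48·48=163200 → min 94080.
Length 4: M1..M4: k=1: 0+94080+20·50·48=142080; k=2: 20000+46080+20·20·48=85280; k=3: 39200+0+20·48·48=85280 → min 85280.
Optimal order: ((M1M2)(M3M4)) with cost 85280.

85280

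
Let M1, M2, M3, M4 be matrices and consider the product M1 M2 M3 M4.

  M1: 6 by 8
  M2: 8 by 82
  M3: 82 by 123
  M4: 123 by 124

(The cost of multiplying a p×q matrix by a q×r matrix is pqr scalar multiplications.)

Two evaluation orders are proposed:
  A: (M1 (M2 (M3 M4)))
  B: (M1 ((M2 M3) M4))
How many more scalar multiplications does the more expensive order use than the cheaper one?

Order A = (M1 (M2 (M3 M4))): (M3 M4): 82×123 by 123×124 → 82×124, cost 82·123·124 = 1250664; (M2 (M3 M4)): 8×82 by 82×124 → 8×124, cost 8·82·124 = 81344; cumulative 1332008; (M1 (M2 (M3 M4))): 6×8 by 8×124 → 6×124, cost 6·8·124 = 5952; cumulative 1337960. Total 1337960.
Order B = (M1 ((M2 M3) M4)): (M2 M3): 8×82 by 82×123 → 8×123, cost 8·82·123 = 80688; ((M2 M3) M4): 8×123 by 123×124 → 8×124, cost 8·123·124 = 122016; cumulative 202704; (M1 ((M2 M3) M4)): 6×8 by 8×124 → 6×124, cost 6·8·124 = 5952; cumulative 208656. Total 208656.
Difference: |1337960 − 208656| = 1129304.

1129304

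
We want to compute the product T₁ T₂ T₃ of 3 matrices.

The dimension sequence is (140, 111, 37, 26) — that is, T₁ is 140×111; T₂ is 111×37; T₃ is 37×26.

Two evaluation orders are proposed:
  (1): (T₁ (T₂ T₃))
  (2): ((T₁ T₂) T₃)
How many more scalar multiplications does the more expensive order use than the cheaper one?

198838

Order (1) = (T₁ (T₂ T₃)): (T₂ T₃): 111×37 by 37×26 → 111×26, cost 111·37·26 = 106782; (T₁ (T₂ T₃)): 140×111 by 111×26 → 140×26, cost 140·111·26 = 404040; cumulative 510822. Total 510822.
Order (2) = ((T₁ T₂) T₃): (T₁ T₂): 140×111 by 111×37 → 140×37, cost 140·111·37 = 574980; ((T₁ T₂) T₃): 140×37 by 37×26 → 140×26, cost 140·37·26 = 134680; cumulative 709660. Total 709660.
Difference: |510822 − 709660| = 198838.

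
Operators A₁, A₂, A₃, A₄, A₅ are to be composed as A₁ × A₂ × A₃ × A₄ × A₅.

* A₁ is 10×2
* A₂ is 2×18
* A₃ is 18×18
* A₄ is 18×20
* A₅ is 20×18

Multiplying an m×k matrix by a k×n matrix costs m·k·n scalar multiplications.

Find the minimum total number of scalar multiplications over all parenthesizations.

Adjacent pairs: A₁A₂ = 10·2·18 = 360; A₂A₃ = 2·18·18 = 648; A₃A₄ = 18·18·20 = 6480; A₄A₅ = 18·20·18 = 6480.
Length 3: A₁..A₃: k=1: 0+648+10·2·18=1008; k=2: 360+0+10·18·18=3600 → min 1008 | A₂..A₄: k=2: 0+6480+2·18·20=7200; k=3: 648+0+2·18·20=1368 → min 1368 | A₃..A₅: k=3: 0+6480+18·18·18=12312; k=4: 6480+0+18·20·18=12960 → min 12312.
Length 4: A₁..A₄: k=1: 0+1368+10·2·20=1768; k=2: 360+6480+10·18·20=10440; k=3: 1008+0+10·18·20=4608 → min 1768 | A₂..A₅: k=2: 0+12312+2·18·18=12960; k=3: 648+6480+2·18·18=7776; k=4: 1368+0+2·20·18=2088 → min 2088.
Length 5: A₁..A₅: k=1: 0+2088+10·2·18=2448; k=2: 360+12312+10·18·18=15912; k=3: 1008+6480+10·18·18=10728; k=4: 1768+0+10·20·18=5368 → min 2448.
Optimal order: (A₁ × (((A₂ × A₃) × A₄) × A₅)) with cost 2448.

2448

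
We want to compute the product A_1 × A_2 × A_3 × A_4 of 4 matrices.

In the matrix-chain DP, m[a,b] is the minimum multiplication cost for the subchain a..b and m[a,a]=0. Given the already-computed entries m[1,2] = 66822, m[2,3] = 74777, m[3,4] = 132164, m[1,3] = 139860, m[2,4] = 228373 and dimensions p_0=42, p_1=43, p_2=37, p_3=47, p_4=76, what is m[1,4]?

289884

m[1,4] = min over k∈[1,3] of m[1,k]+m[k+1,4]+p_{0}·p_k·p_{4}.
k=1: 0 + 228373 + 42·43·76 = 365629; k=2: 66822 + 132164 + 42·37·76 = 317090; k=3: 139860 + 0 + 42·47·76 = 289884.
Minimum: 289884 at k=3.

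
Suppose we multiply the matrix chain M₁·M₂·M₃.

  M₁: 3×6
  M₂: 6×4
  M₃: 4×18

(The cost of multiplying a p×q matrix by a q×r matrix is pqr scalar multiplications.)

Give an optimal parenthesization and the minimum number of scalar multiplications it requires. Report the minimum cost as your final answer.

288

(M₁·(M₂·M₃)): cost 756.
((M₁·M₂)·M₃): cost 288.
Optimal: ((M₁·M₂)·M₃) with cost 288.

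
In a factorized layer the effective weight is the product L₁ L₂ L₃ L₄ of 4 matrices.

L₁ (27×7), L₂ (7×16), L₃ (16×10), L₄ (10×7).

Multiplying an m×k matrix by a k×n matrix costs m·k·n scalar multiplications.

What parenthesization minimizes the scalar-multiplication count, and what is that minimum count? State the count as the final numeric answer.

Adjacent pairs: L₁L₂ = 27·7·16 = 3024; L₂L₃ = 7·16·10 = 1120; L₃L₄ = 16·10·7 = 1120.
Length 3: L₁..L₃: k=1: 0+1120+27·7·10=3010; k=2: 3024+0+27·16·10=7344 → min 3010 | L₂..L₄: k=2: 0+1120+7·16·7=1904; k=3: 1120+0+7·10·7=1610 → min 1610.
Length 4: L₁..L₄: k=1: 0+1610+27·7·7=2933; k=2: 3024+1120+27·16·7=7168; k=3: 3010+0+27·10·7=4900 → min 2933.
Optimal parenthesization: (L₁ ((L₂ L₃) L₄)) with cost 2933.

2933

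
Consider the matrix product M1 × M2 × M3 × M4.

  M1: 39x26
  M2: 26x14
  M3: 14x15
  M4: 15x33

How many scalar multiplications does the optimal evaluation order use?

Adjacent pairs: M1M2 = 39·26·14 = 14196; M2M3 = 26·14·15 = 5460; M3M4 = 14·15·33 = 6930.
Length 3: M1..M3: k=1: 0+5460+39·26·15=20670; k=2: 14196+0+39·14·15=22386 → min 20670 | M2..M4: k=2: 0+6930+26·14·33=18942; k=3: 5460+0+26·15·33=18330 → min 18330.
Length 4: M1..M4: k=1: 0+18330+39·26·33=51792; k=2: 14196+6930+39·14·33=39144; k=3: 20670+0+39·15·33=39975 → min 39144.
Optimal order: ((M1 × M2) × (M3 × M4)) with cost 39144.

39144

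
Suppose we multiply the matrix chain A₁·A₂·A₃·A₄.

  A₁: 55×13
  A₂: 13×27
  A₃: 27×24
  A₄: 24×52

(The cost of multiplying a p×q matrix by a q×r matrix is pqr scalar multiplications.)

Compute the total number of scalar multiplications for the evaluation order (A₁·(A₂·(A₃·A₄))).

(A₃·A₄): 27×24 by 24×52 → 27×52, cost 27·24·52 = 33696
(A₂·(A₃·A₄)): 13×27 by 27×52 → 13×52, cost 13·27·52 = 18252; cumulative 51948
(A₁·(A₂·(A₃·A₄))): 55×13 by 13×52 → 55×52, cost 55·13·52 = 37180; cumulative 89128
Total: 89128 scalar multiplications.

89128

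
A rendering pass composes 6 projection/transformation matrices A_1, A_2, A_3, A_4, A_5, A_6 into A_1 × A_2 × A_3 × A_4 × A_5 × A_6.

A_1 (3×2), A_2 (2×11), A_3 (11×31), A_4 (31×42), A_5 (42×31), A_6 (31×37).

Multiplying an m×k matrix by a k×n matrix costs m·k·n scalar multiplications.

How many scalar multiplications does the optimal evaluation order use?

8406

Adjacent pairs: A_1A_2 = 3·2·11 = 66; A_2A_3 = 2·11·31 = 682; A_3A_4 = 11·31·42 = 14322; A_4A_5 = 31·42·31 = 40362; A_5A_6 = 42·31·37 = 48174.
Length 3: A_1..A_3: k=1: 0+682+3·2·31=868; k=2: 66+0+3·11·31=1089 → min 868 | A_2..A_4: k=2: 0+14322+2·11·42=15246; k=3: 682+0+2·31·42=3286 → min 3286 | A_3..A_5: k=3: 0+40362+11·31·31=50933; k=4: 14322+0+11·42·31=28644 → min 28644 | A_4..A_6: k=4: 0+48174+31·42·37=96348; k=5: 40362+0+31·31·37=75919 → min 75919.
Length 4: A_1..A_4: k=1: 0+3286+3·2·42=3538; k=2: 66+14322+3·11·42=15774; k=3: 868+0+3·31·42=4774 → min 3538 | A_2..A_5: k=2: 0+28644+2·11·31=29326; k=3: 682+40362+2·31·31=42966; k=4: 3286+0+2·42·31=5890 → min 5890 | A_3..A_6: k=3: 0+75919+11·31·37=88536; k=4: 14322+48174+11·42·37=79590; k=5: 28644+0+11·31·37=41261 → min 41261.
Length 5: A_1..A_5: k=1: 0+5890+3·2·31=6076; k=2: 66+28644+3·11·31=29733; k=3: 868+40362+3·31·31=44113; k=4: 3538+0+3·42·31=7444 → min 6076 | A_2..A_6: k=2: 0+41261+2·11·37=42075; k=3: 682+75919+2·31·37=78895; k=4: 3286+48174+2·42·37=54568; k=5: 5890+0+2·31·37=8184 → min 8184.
Length 6: A_1..A_6: k=1: 0+8184+3·2·37=8406; k=2: 66+41261+3·11·37=42548; k=3: 868+75919+3·31·37=80228; k=4: 3538+48174+3·42·37=56374; k=5: 6076+0+3·31·37=9517 → min 8406.
Optimal order: (A_1 × ((((A_2 × A_3) × A_4) × A_5) × A_6)) with cost 8406.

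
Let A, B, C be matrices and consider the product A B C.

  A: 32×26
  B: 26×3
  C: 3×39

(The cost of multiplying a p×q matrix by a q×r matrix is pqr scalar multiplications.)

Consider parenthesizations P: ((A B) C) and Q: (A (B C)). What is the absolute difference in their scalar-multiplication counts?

Order P = ((A B) C): (A B): 32×26 by 26×3 → 32×3, cost 32·26·3 = 2496; ((A B) C): 32×3 by 3×39 → 32×39, cost 32·3·39 = 3744; cumulative 6240. Total 6240.
Order Q = (A (B C)): (B C): 26×3 by 3×39 → 26×39, cost 26·3·39 = 3042; (A (B C)): 32×26 by 26×39 → 32×39, cost 32·26·39 = 32448; cumulative 35490. Total 35490.
Difference: |6240 − 35490| = 29250.

29250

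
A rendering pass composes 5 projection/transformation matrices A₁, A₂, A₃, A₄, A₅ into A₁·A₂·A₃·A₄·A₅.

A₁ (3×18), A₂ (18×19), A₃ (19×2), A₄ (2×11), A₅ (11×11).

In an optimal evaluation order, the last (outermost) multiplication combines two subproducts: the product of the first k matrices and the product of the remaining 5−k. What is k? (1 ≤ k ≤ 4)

3

Adjacent pairs: A₁A₂ = 3·18·19 = 1026; A₂A₃ = 18·19·2 = 684; A₃A₄ = 19·2·11 = 418; A₄A₅ = 2·11·11 = 242.
Length 3: A₁..A₃: k=1: 0+684+3·18·2=792; k=2: 1026+0+3·19·2=1140 → min 792 | A₂..A₄: k=2: 0+418+18·19·11=4180; k=3: 684+0+18·2·11=1080 → min 1080 | A₃..A₅: k=3: 0+242+19·2·11=660; k=4: 418+0+19·11·11=2717 → min 660.
Length 4: A₁..A₄: k=1: 0+1080+3·18·11=1674; k=2: 1026+418+3·19·11=2071; k=3: 792+0+3·2·11=858 → min 858 | A₂..A₅: k=2: 0+660+18·19·11=4422; k=3: 684+242+18·2·11=1322; k=4: 1080+0+18·11·11=3258 → min 1322.
Top-level splits: k=1: (A₁..A₁)·(A₂..A₅) → 0+1322+3·18·11 = 1916; k=2: (A₁..A₂)·(A₃..A₅) → 1026+660+3·19·11 = 2313; k=3: (A₁..A₃)·(A₄..A₅) → 792+242+3·2·11 = 1100; k=4: (A₁..A₄)·(A₅..A₅) → 858+0+3·11·11 = 1221.
Best split is after A₃, i.e. k = 3.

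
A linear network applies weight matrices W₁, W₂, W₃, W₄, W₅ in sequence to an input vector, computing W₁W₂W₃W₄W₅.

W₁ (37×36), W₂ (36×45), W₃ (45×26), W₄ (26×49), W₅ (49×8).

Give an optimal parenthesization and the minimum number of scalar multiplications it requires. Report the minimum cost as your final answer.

43168

Adjacent pairs: W₁W₂ = 37·36·45 = 59940; W₂W₃ = 36·45·26 = 42120; W₃W₄ = 45·26·49 = 57330; W₄W₅ = 26·49·8 = 10192.
Length 3: W₁..W₃: k=1: 0+42120+37·36·26=76752; k=2: 59940+0+37·45·26=103230 → min 76752 | W₂..W₄: k=2: 0+57330+36·45·49=136710; k=3: 42120+0+36·26·49=87984 → min 87984 | W₃..W₅: k=3: 0+10192+45·26·8=19552; k=4: 57330+0+45·49·8=74970 → min 19552.
Length 4: W₁..W₄: k=1: 0+87984+37·36·49=153252; k=2: 59940+57330+37·45·49=198855; k=3: 76752+0+37·26·49=123890 → min 123890 | W₂..W₅: k=2: 0+19552+36·45·8=32512; k=3: 42120+10192+36·26·8=59800; k=4: 87984+0+36·49·8=102096 → min 32512.
Length 5: W₁..W₅: k=1: 0+32512+37·36·8=43168; k=2: 59940+19552+37·45·8=92812; k=3: 76752+10192+37·26·8=94640; k=4: 123890+0+37·49·8=138394 → min 43168.
Optimal parenthesization: (W₁(W₂(W₃(W₄W₅)))) with cost 43168.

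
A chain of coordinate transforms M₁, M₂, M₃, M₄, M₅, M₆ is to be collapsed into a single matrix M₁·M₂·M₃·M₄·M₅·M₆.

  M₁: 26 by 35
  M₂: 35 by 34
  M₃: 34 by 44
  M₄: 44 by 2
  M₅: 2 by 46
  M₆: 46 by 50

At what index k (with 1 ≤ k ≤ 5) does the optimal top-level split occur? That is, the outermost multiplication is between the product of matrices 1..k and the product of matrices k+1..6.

Adjacent pairs: M₁M₂ = 26·35·34 = 30940; M₂M₃ = 35·34·44 = 52360; M₃M₄ = 34·44·2 = 2992; M₄M₅ = 44·2·46 = 4048; M₅M₆ = 2·46·50 = 4600.
Length 3: M₁..M₃: k=1: 0+52360+26·35·44=92400; k=2: 30940+0+26·34·44=69836 → min 69836 | M₂..M₄: k=2: 0+2992+35·34·2=5372; k=3: 52360+0+35·44·2=55440 → min 5372 | M₃..M₅: k=3: 0+4048+34·44·46=72864; k=4: 2992+0+34·2·46=6120 → min 6120 | M₄..M₆: k=4: 0+4600+44·2·50=9000; k=5: 4048+0+44·46·50=105248 → min 9000.
Length 4: M₁..M₄: k=1: 0+5372+26·35·2=7192; k=2: 30940+2992+26·34·2=35700; k=3: 69836+0+26·44·2=72124 → min 7192 | M₂..M₅: k=2: 0+6120+35·34·46=60860; k=3: 52360+4048+35·44·46=127248; k=4: 5372+0+35·2·46=8592 → min 8592 | M₃..M₆: k=3: 0+9000+34·44·50=83800; k=4: 2992+4600+34·2·50=10992; k=5: 6120+0+34·46·50=84320 → min 10992.
Length 5: M₁..M₅: k=1: 0+8592+26·35·46=50452; k=2: 30940+6120+26·34·46=77724; k=3: 69836+4048+26·44·46=126508; k=4: 7192+0+26·2·46=9584 → min 9584 | M₂..M₆: k=2: 0+10992+35·34·50=70492; k=3: 52360+9000+35·44·50=138360; k=4: 5372+4600+35·2·50=13472; k=5: 8592+0+35·46·50=89092 → min 13472.
Top-level splits: k=1: (M₁..M₁)·(M₂..M₆) → 0+13472+26·35·50 = 58972; k=2: (M₁..M₂)·(M₃..M₆) → 30940+10992+26·34·50 = 86132; k=3: (M₁..M₃)·(M₄..M₆) → 69836+9000+26·44·50 = 136036; k=4: (M₁..M₄)·(M₅..M₆) → 7192+4600+26·2·50 = 14392; k=5: (M₁..M₅)·(M₆..M₆) → 9584+0+26·46·50 = 69384.
Best split is after M₄, i.e. k = 4.

4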